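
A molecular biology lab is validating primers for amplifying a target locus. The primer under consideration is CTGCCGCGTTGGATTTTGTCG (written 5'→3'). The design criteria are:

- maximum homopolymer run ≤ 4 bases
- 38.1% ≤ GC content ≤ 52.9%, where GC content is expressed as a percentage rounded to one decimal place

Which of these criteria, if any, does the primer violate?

Base counts: A=1, T=8, G=7, C=5 (length 21).
homopolymer run: longest run = 4 ✓
GC content: GC 12/21 = 57.1%, outside 38.1–52.9% ✗

Fails: GC content.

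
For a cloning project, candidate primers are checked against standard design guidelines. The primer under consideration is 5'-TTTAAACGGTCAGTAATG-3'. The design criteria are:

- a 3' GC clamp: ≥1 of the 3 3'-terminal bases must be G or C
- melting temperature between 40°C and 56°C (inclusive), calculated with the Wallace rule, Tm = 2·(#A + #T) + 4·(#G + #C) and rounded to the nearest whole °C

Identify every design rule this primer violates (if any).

Meets all criteria.

Base counts: A=6, T=6, G=4, C=2 (length 18).
GC clamp: 3' end ATG has 1 G/C ✓
Tm: Tm = 2·12 + 4·6 = 48°C ✓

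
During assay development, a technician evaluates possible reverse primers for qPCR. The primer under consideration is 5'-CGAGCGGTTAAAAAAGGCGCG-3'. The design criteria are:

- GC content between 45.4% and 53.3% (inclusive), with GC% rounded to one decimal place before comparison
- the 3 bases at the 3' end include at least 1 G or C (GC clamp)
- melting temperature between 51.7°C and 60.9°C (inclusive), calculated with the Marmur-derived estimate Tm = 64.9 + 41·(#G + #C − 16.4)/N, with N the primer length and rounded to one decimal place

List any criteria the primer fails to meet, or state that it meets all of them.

Fails: GC content.

Base counts: A=7, T=2, G=8, C=4 (length 21).
GC content: GC 12/21 = 57.1%, outside 45.4–53.3% ✗
GC clamp: 3' end GCG has 3 G/C ✓
Tm: Tm = 64.9 + 41·(12 − 16.4)/21 = 56.3°C ✓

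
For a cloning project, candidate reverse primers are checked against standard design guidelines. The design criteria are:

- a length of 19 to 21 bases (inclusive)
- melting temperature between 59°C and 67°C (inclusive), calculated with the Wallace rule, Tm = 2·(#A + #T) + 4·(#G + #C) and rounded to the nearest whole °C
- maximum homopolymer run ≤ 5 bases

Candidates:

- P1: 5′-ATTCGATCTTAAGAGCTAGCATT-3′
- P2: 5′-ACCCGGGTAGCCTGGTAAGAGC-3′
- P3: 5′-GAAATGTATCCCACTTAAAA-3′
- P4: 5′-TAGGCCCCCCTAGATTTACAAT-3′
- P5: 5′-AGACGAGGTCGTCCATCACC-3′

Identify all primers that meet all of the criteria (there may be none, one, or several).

P1 (23 nt, A=7 T=8 G=4 C=4): length 23, outside 19–21 ✗; Tm = 2·15 + 4·8 = 62°C ✓; longest run = 2 ✓ — fails.
P2 (22 nt, A=5 T=3 G=8 C=6): length 22, outside 19–21 ✗; Tm = 2·8 + 4·14 = 72°C, outside 59–67°C ✗; longest run = 3 ✓ — fails.
P3 (20 nt, A=9 T=5 G=2 C=4): length 20 ✓; Tm = 2·14 + 4·6 = 52°C, outside 59–67°C ✗; longest run = 4 ✓ — fails.
P4 (22 nt, A=6 T=6 G=3 C=7): length 22, outside 19–21 ✗; Tm = 2·12 + 4·10 = 64°C ✓; longest run = 6, exceeds 5 ✗ — fails.
P5 (20 nt, A=5 T=3 G=5 C=7): length 20 ✓; Tm = 2·8 + 4·12 = 64°C ✓; longest run = 2 ✓ — passes.

P5 only.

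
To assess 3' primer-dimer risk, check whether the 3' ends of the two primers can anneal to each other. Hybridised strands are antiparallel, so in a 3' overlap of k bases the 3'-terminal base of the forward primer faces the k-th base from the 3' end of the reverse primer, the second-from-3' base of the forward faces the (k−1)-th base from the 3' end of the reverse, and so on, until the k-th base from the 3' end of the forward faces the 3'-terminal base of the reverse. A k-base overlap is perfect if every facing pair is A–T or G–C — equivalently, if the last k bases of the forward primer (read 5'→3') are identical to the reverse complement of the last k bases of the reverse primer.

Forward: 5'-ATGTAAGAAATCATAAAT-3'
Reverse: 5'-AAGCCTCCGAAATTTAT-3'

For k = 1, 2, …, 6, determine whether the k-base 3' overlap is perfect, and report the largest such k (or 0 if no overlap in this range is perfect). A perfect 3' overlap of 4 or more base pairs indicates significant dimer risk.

Longest perfect overlap: 6 complementary base pairs; significant dimer risk (threshold 4).

Last 6 bases (5'→3') — forward …ATAAAT, reverse …ATTTAT.
Reverse complement of the reverse primer's last 6 bases: ATAAAT; its first k bases are the reverse complement of the reverse primer's last k bases, so a perfect k-base overlap needs the forward primer's last k bases to equal them.
Comparing (forward last k vs required): k=1: T vs A ✗; k=2: AT vs AT ✓; k=3: AAT vs ATA ✗; k=4: AAAT vs ATAA ✗; k=5: TAAAT vs ATAAA ✗; k=6: ATAAAT vs ATAAAT ✓.
Perfect overlaps at k = 2, 6; the largest is 6.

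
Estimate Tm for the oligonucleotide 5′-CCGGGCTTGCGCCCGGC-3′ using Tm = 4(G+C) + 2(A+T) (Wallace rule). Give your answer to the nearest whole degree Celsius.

64°C

Base counts: A=0, T=2, G=7, C=8 (length 17).
Tm = 2·(0+2) + 4·(7+8) = 2·2 + 4·15 = 4 + 60 = 64°C.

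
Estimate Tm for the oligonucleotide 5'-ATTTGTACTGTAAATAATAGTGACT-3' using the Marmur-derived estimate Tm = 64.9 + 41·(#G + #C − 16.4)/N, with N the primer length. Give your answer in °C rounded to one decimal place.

47.8°C

Base counts: A=9, T=10, G=4, C=2; G+C = 6, N = 25.
Tm = 64.9 + 41·(6 − 16.4)/25 = 64.9 + -426.40/25 = 47.8°C.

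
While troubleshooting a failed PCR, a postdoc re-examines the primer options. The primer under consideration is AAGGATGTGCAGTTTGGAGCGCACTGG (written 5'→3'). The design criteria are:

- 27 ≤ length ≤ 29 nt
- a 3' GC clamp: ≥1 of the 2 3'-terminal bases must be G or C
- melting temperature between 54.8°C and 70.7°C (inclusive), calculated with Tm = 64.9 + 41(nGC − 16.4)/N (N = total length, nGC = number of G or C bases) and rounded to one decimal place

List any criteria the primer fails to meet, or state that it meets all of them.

Base counts: A=6, T=6, G=11, C=4 (length 27).
length: length 27 ✓
GC clamp: 3' end GG has 2 G/C ✓
Tm: Tm = 64.9 + 41·(15 − 16.4)/27 = 62.8°C ✓

Meets all criteria.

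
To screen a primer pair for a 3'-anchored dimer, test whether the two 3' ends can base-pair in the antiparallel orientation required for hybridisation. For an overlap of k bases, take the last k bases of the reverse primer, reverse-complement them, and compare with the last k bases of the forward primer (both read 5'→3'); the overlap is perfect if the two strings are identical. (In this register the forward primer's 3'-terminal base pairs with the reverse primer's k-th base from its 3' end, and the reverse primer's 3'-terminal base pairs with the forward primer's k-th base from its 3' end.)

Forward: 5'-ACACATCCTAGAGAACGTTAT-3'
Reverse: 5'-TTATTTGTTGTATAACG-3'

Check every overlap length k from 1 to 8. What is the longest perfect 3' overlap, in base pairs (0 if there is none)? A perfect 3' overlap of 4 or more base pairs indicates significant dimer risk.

Longest perfect overlap: 6 complementary base pairs; significant dimer risk (threshold 4).

Last 8 bases (5'→3') — forward …AACGTTAT, reverse …GTATAACG.
Reverse complement of the reverse primer's last 8 bases: CGTTATAC; its first k bases are the reverse complement of the reverse primer's last k bases, so a perfect k-base overlap needs the forward primer's last k bases to equal them.
Comparing (forward last k vs required): k=1: T vs C ✗; k=2: AT vs CG ✗; k=3: TAT vs CGT ✗; k=4: TTAT vs CGTT ✗; k=5: GTTAT vs CGTTA ✗; k=6: CGTTAT vs CGTTAT ✓; k=7: ACGTTAT vs CGTTATA ✗; k=8: AACGTTAT vs CGTTATAC ✗.
Only k = 6 is perfect, so the longest perfect 3' overlap is 6.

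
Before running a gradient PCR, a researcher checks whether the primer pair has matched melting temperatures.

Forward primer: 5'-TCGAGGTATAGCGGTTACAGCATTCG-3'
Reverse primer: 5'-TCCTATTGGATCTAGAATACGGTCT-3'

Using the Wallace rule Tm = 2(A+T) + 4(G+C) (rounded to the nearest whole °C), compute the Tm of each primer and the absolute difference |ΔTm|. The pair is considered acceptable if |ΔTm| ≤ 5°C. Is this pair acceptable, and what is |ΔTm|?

|ΔTm| = 8°C; the pair is not acceptable.

Forward: A=6 T=7 G=8 C=5 → Tm = 2·13 + 4·13 = 78°C.
Reverse: A=6 T=9 G=5 C=5 → Tm = 2·15 + 4·10 = 70°C.
|ΔTm| = |78 − 70| = 8°C, > 5°C.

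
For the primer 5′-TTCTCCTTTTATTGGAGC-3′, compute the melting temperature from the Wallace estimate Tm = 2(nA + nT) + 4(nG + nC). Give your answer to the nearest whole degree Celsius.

50°C

Base counts: A=2, T=9, G=3, C=4 (length 18).
Tm = 2·(2+9) + 4·(3+4) = 2·11 + 4·7 = 22 + 28 = 50°C.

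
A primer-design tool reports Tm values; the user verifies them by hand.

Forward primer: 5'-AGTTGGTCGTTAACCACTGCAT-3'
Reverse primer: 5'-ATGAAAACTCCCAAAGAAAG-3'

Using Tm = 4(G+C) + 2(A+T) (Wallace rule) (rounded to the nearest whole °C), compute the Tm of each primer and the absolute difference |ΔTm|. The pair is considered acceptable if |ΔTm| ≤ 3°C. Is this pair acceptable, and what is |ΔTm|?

|ΔTm| = 10°C; the pair is not acceptable.

Forward: A=5 T=7 G=5 C=5 → Tm = 2·12 + 4·10 = 64°C.
Reverse: A=11 T=2 G=3 C=4 → Tm = 2·13 + 4·7 = 54°C.
|ΔTm| = |64 − 54| = 10°C, > 3°C.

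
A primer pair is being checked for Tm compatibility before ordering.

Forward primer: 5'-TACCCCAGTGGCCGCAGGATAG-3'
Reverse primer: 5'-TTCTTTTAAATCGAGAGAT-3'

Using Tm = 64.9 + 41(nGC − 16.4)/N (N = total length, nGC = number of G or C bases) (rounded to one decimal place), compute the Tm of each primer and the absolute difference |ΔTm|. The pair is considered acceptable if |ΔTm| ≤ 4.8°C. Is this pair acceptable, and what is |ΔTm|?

Forward: G+C = 14, N = 22 → Tm = 64.9 + 41·(14 − 16.4)/22 = 60.4°C.
Reverse: G+C = 5, N = 19 → Tm = 64.9 + 41·(5 − 16.4)/19 = 40.3°C.
|ΔTm| = |60.4 − 40.3| = 20.1°C, > 4.8°C.

|ΔTm| = 20.1°C; the pair is not acceptable.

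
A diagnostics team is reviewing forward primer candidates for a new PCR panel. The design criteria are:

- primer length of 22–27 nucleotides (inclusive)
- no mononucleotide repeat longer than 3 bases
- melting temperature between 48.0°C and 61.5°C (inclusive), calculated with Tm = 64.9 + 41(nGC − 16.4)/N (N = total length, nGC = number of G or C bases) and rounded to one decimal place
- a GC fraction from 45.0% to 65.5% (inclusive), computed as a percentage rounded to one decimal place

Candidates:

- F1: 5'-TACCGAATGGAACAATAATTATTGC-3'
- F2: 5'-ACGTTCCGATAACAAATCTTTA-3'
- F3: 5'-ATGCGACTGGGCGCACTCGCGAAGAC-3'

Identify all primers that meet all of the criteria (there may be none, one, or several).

F1 (25 nt, A=10 T=7 G=4 C=4): length 25 ✓; longest run = 2 ✓; Tm = 64.9 + 41·(8 − 16.4)/25 = 51.1°C ✓; GC 8/25 = 32.0%, outside 45.0–65.5% ✗ — fails.
F2 (22 nt, A=8 T=7 G=2 C=5): length 22 ✓; longest run = 3 ✓; Tm = 64.9 + 41·(7 − 16.4)/22 = 47.4°C, outside 48.0–61.5°C ✗; GC 7/22 = 31.8%, outside 45.0–65.5% ✗ — fails.
F3 (26 nt, A=6 T=3 G=9 C=8): length 26 ✓; longest run = 3 ✓; Tm = 64.9 + 41·(17 − 16.4)/26 = 65.8°C, outside 48.0–61.5°C ✗; GC 17/26 = 65.4% ✓ — fails.

None of the candidates satisfy all criteria.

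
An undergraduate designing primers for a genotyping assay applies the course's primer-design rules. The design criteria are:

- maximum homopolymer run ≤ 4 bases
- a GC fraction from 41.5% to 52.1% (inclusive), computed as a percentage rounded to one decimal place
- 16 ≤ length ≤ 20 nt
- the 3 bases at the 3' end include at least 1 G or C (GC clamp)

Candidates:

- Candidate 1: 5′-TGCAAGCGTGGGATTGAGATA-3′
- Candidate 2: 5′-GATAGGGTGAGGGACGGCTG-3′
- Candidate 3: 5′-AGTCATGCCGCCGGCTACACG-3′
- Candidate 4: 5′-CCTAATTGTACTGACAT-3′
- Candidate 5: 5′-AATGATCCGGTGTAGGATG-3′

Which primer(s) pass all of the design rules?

Candidate 5 only.

Candidate 1 (21 nt, A=6 T=5 G=8 C=2): longest run = 3 ✓; GC 10/21 = 47.6% ✓; length 21, outside 16–20 ✗; 3' end ATA has 0 G/C, need ≥1 ✗ — fails.
Candidate 2 (20 nt, A=4 T=3 G=11 C=2): longest run = 3 ✓; GC 13/20 = 65.0%, outside 41.5–52.1% ✗; length 20 ✓; 3' end CTG has 2 G/C ✓ — fails.
Candidate 3 (21 nt, A=4 T=3 G=6 C=8): longest run = 2 ✓; GC 14/21 = 66.7%, outside 41.5–52.1% ✗; length 21, outside 16–20 ✗; 3' end ACG has 2 G/C ✓ — fails.
Candidate 4 (17 nt, A=5 T=6 G=2 C=4): longest run = 2 ✓; GC 6/17 = 35.3%, outside 41.5–52.1% ✗; length 17 ✓; 3' end CAT has 1 G/C ✓ — fails.
Candidate 5 (19 nt, A=5 T=5 G=7 C=2): longest run = 2 ✓; GC 9/19 = 47.4% ✓; length 19 ✓; 3' end ATG has 1 G/C ✓ — passes.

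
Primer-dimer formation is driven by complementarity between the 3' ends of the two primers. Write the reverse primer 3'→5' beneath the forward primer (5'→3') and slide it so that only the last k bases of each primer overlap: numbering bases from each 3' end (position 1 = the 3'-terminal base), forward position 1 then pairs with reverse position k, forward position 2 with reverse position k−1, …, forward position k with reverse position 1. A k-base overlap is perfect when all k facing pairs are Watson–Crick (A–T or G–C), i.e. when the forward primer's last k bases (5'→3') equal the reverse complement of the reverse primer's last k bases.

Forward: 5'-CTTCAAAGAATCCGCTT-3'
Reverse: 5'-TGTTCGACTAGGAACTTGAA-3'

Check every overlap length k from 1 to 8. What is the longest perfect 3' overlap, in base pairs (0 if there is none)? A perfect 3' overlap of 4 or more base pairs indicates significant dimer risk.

Longest perfect overlap: 2 complementary base pairs; below the dimer-risk threshold (threshold 4).

Last 8 bases (5'→3') — forward …ATCCGCTT, reverse …AACTTGAA.
Reverse complement of the reverse primer's last 8 bases: TTCAAGTT; its first k bases are the reverse complement of the reverse primer's last k bases, so a perfect k-base overlap needs the forward primer's last k bases to equal them.
Comparing (forward last k vs required): k=1: T vs T ✓; k=2: TT vs TT ✓; k=3: CTT vs TTC ✗; k=4: GCTT vs TTCA ✗; k=5: CGCTT vs TTCAA ✗; k=6: CCGCTT vs TTCAAG ✗; k=7: TCCGCTT vs TTCAAGT ✗; k=8: ATCCGCTT vs TTCAAGTT ✗.
Perfect overlaps at k = 1, 2; the largest is 2.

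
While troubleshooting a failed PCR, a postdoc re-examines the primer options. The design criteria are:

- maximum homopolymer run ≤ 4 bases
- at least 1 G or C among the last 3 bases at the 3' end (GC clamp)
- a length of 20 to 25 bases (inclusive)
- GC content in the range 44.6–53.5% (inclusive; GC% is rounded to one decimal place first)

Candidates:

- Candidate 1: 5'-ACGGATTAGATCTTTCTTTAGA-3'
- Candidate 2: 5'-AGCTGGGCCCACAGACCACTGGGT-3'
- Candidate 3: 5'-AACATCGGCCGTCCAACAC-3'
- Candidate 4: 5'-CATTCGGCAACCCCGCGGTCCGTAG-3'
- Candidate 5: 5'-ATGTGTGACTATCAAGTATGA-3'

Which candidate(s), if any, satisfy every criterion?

None of the candidates satisfy all criteria.

Candidate 1 (22 nt, A=6 T=9 G=4 C=3): longest run = 3 ✓; 3' end AGA has 1 G/C ✓; length 22 ✓; GC 7/22 = 31.8%, outside 44.6–53.5% ✗ — fails.
Candidate 2 (24 nt, A=5 T=3 G=8 C=8): longest run = 3 ✓; 3' end GGT has 2 G/C ✓; length 24 ✓; GC 16/24 = 66.7%, outside 44.6–53.5% ✗ — fails.
Candidate 3 (19 nt, A=6 T=2 G=3 C=8): longest run = 2 ✓; 3' end CAC has 2 G/C ✓; length 19, outside 20–25 ✗; GC 11/19 = 57.9%, outside 44.6–53.5% ✗ — fails.
Candidate 4 (25 nt, A=4 T=4 G=7 C=10): longest run = 4 ✓; 3' end TAG has 1 G/C ✓; length 25 ✓; GC 17/25 = 68.0%, outside 44.6–53.5% ✗ — fails.
Candidate 5 (21 nt, A=7 T=7 G=5 C=2): longest run = 2 ✓; 3' end TGA has 1 G/C ✓; length 21 ✓; GC 7/21 = 33.3%, outside 44.6–53.5% ✗ — fails.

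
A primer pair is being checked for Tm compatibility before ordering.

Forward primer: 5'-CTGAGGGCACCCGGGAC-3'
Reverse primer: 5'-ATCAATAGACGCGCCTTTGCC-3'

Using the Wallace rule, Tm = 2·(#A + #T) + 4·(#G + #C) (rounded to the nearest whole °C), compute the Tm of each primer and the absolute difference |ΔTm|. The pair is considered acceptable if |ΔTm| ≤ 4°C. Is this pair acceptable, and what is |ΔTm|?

Forward: A=3 T=1 G=7 C=6 → Tm = 2·4 + 4·13 = 60°C.
Reverse: A=5 T=5 G=4 C=7 → Tm = 2·10 + 4·11 = 64°C.
|ΔTm| = |60 − 64| = 4°C, ≤ 4°C.

|ΔTm| = 4°C; the pair is acceptable.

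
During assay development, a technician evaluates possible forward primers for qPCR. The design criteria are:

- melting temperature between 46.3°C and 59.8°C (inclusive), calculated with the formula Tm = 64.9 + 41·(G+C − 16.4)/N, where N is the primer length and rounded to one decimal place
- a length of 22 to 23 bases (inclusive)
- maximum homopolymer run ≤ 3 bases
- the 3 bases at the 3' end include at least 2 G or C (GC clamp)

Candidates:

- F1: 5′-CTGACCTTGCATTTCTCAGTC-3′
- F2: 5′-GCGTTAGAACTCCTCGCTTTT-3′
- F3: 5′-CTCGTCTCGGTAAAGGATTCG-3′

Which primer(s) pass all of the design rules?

F1 (21 nt, A=3 T=8 G=3 C=7): Tm = 64.9 + 41·(10 − 16.4)/21 = 52.4°C ✓; length 21, outside 22–23 ✗; longest run = 3 ✓; 3' end GTC has 2 G/C ✓ — fails.
F2 (21 nt, A=3 T=8 G=4 C=6): Tm = 64.9 + 41·(10 − 16.4)/21 = 52.4°C ✓; length 21, outside 22–23 ✗; longest run = 4, exceeds 3 ✗; 3' end TTT has 0 G/C, need ≥2 ✗ — fails.
F3 (21 nt, A=4 T=6 G=6 C=5): Tm = 64.9 + 41·(11 − 16.4)/21 = 54.4°C ✓; length 21, outside 22–23 ✗; longest run = 3 ✓; 3' end TCG has 2 G/C ✓ — fails.

None of the candidates satisfy all criteria.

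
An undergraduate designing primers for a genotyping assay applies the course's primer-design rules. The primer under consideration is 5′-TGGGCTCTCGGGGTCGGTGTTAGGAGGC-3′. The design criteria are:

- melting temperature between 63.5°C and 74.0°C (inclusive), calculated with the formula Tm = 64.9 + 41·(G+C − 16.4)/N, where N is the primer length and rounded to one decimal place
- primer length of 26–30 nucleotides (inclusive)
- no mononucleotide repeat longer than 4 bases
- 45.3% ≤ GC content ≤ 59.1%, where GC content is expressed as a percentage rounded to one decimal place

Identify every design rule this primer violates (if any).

Fails: GC content.

Base counts: A=2, T=7, G=14, C=5 (length 28).
Tm: Tm = 64.9 + 41·(19 − 16.4)/28 = 68.7°C ✓
length: length 28 ✓
homopolymer run: longest run = 4 ✓
GC content: GC 19/28 = 67.9%, outside 45.3–59.1% ✗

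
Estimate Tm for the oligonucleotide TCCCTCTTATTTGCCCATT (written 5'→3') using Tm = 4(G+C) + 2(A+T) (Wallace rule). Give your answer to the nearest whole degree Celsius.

54°C

Base counts: A=2, T=9, G=1, C=7 (length 19).
Tm = 2·(2+9) + 4·(1+7) = 2·11 + 4·8 = 22 + 32 = 54°C.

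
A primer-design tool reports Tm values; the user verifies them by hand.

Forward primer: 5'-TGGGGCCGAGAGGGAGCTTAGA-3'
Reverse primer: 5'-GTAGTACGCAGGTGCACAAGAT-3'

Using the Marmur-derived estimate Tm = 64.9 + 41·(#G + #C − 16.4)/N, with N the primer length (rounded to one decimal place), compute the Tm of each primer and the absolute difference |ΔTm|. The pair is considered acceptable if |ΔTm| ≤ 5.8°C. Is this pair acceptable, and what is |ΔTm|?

|ΔTm| = 5.6°C; the pair is acceptable.

Forward: G+C = 14, N = 22 → Tm = 64.9 + 41·(14 − 16.4)/22 = 60.4°C.
Reverse: G+C = 11, N = 22 → Tm = 64.9 + 41·(11 − 16.4)/22 = 54.8°C.
|ΔTm| = |60.4 − 54.8| = 5.6°C, ≤ 5.8°C.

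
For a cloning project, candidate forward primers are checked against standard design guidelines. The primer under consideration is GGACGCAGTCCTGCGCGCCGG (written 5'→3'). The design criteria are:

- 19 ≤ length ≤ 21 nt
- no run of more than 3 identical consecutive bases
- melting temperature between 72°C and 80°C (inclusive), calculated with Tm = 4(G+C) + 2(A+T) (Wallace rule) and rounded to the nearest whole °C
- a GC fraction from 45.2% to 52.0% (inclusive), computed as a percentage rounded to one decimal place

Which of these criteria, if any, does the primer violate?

Fails: GC content.

Base counts: A=2, T=2, G=9, C=8 (length 21).
length: length 21 ✓
homopolymer run: longest run = 2 ✓
Tm: Tm = 2·4 + 4·17 = 76°C ✓
GC content: GC 17/21 = 81.0%, outside 45.2–52.0% ✗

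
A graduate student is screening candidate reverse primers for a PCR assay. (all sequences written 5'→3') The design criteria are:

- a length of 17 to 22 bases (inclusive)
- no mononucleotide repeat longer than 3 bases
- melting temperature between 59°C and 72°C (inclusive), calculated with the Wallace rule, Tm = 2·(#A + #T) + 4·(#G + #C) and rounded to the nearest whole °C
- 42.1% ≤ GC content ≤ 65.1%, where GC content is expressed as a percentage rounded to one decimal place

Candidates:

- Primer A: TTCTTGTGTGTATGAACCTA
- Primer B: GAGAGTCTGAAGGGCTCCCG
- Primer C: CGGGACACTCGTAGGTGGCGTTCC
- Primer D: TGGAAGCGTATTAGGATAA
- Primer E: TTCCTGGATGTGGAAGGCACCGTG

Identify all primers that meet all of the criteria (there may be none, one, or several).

Primer B only.

Primer A (20 nt, A=4 T=9 G=4 C=3): length 20 ✓; longest run = 2 ✓; Tm = 2·13 + 4·7 = 54°C, outside 59–72°C ✗; GC 7/20 = 35.0%, outside 42.1–65.1% ✗ — fails.
Primer B (20 nt, A=4 T=3 G=8 C=5): length 20 ✓; longest run = 3 ✓; Tm = 2·7 + 4·13 = 66°C ✓; GC 13/20 = 65.0% ✓ — passes.
Primer C (24 nt, A=3 T=5 G=9 C=7): length 24, outside 17–22 ✗; longest run = 3 ✓; Tm = 2·8 + 4·16 = 80°C, outside 59–72°C ✗; GC 16/24 = 66.7%, outside 42.1–65.1% ✗ — fails.
Primer D (19 nt, A=7 T=5 G=6 C=1): length 19 ✓; longest run = 2 ✓; Tm = 2·12 + 4·7 = 52°C, outside 59–72°C ✗; GC 7/19 = 36.8%, outside 42.1–65.1% ✗ — fails.
Primer E (24 nt, A=4 T=6 G=9 C=5): length 24, outside 17–22 ✗; longest run = 2 ✓; Tm = 2·10 + 4·14 = 76°C, outside 59–72°C ✗; GC 14/24 = 58.3% ✓ — fails.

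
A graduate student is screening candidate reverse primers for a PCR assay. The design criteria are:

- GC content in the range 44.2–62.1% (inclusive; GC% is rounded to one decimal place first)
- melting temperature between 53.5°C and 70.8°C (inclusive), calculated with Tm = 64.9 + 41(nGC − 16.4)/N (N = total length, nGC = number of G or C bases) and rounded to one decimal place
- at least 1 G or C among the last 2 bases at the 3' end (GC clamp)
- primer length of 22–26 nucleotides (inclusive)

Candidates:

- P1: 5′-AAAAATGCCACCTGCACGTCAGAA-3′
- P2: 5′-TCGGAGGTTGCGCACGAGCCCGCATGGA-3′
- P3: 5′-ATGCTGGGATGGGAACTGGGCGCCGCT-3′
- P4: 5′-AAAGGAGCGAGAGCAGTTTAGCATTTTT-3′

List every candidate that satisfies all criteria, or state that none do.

None of the candidates satisfy all criteria.

P1 (24 nt, A=10 T=3 G=4 C=7): GC 11/24 = 45.8% ✓; Tm = 64.9 + 41·(11 − 16.4)/24 = 55.7°C ✓; 3' end AA has 0 G/C, need ≥1 ✗; length 24 ✓ — fails.
P2 (28 nt, A=5 T=4 G=11 C=8): GC 19/28 = 67.9%, outside 44.2–62.1% ✗; Tm = 64.9 + 41·(19 − 16.4)/28 = 68.7°C ✓; 3' end GA has 1 G/C ✓; length 28, outside 22–26 ✗ — fails.
P3 (27 nt, A=4 T=5 G=12 C=6): GC 18/27 = 66.7%, outside 44.2–62.1% ✗; Tm = 64.9 + 41·(18 − 16.4)/27 = 67.3°C ✓; 3' end CT has 1 G/C ✓; length 27, outside 22–26 ✗ — fails.
P4 (28 nt, A=9 T=8 G=8 C=3): GC 11/28 = 39.3%, outside 44.2–62.1% ✗; Tm = 64.9 + 41·(11 − 16.4)/28 = 57.0°C ✓; 3' end TT has 0 G/C, need ≥1 ✗; length 28, outside 22–26 ✗ — fails.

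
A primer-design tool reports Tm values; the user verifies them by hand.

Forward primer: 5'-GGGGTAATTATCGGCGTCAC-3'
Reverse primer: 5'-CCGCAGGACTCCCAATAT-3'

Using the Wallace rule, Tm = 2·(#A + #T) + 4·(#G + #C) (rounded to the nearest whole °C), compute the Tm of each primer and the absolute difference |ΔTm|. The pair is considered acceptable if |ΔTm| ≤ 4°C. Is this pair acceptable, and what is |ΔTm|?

|ΔTm| = 6°C; the pair is not acceptable.

Forward: A=4 T=5 G=7 C=4 → Tm = 2·9 + 4·11 = 62°C.
Reverse: A=5 T=3 G=3 C=7 → Tm = 2·8 + 4·10 = 56°C.
|ΔTm| = |62 − 56| = 6°C, > 4°C.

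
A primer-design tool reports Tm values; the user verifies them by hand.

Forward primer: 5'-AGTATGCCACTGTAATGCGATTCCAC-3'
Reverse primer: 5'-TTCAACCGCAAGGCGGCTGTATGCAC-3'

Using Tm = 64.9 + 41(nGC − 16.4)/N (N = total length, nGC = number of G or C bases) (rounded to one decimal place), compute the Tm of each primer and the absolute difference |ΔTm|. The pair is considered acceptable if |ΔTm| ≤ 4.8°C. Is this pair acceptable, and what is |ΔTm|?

Forward: G+C = 12, N = 26 → Tm = 64.9 + 41·(12 − 16.4)/26 = 58.0°C.
Reverse: G+C = 15, N = 26 → Tm = 64.9 + 41·(15 − 16.4)/26 = 62.7°C.
|ΔTm| = |58.0 − 62.7| = 4.7°C, ≤ 4.8°C.

|ΔTm| = 4.7°C; the pair is acceptable.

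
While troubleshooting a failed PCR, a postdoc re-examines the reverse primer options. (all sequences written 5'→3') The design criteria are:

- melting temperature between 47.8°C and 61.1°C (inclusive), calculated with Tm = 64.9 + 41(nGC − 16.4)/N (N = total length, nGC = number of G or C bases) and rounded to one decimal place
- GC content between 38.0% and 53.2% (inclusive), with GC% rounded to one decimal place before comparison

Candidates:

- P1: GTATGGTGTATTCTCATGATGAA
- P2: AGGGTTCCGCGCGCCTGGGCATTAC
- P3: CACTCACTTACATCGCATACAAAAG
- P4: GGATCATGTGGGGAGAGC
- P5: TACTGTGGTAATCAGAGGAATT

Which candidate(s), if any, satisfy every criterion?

P1 (23 nt, A=6 T=9 G=6 C=2): Tm = 64.9 + 41·(8 − 16.4)/23 = 49.9°C ✓; GC 8/23 = 34.8%, outside 38.0–53.2% ✗ — fails.
P2 (25 nt, A=3 T=5 G=9 C=8): Tm = 64.9 + 41·(17 − 16.4)/25 = 65.9°C, outside 47.8–61.1°C ✗; GC 17/25 = 68.0%, outside 38.0–53.2% ✗ — fails.
P3 (25 nt, A=10 T=5 G=2 C=8): Tm = 64.9 + 41·(10 − 16.4)/25 = 54.4°C ✓; GC 10/25 = 40.0% ✓ — passes.
P4 (18 nt, A=4 T=3 G=9 C=2): Tm = 64.9 + 41·(11 − 16.4)/18 = 52.6°C ✓; GC 11/18 = 61.1%, outside 38.0–53.2% ✗ — fails.
P5 (22 nt, A=7 T=7 G=6 C=2): Tm = 64.9 + 41·(8 − 16.4)/22 = 49.2°C ✓; GC 8/22 = 36.4%, outside 38.0–53.2% ✗ — fails.

P3 only.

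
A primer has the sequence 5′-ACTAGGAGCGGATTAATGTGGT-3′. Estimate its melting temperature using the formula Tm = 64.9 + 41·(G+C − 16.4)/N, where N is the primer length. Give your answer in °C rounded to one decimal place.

Base counts: A=6, T=6, G=8, C=2; G+C = 10, N = 22.
Tm = 64.9 + 41·(10 − 16.4)/22 = 64.9 + -262.40/22 = 53.0°C.

53.0°C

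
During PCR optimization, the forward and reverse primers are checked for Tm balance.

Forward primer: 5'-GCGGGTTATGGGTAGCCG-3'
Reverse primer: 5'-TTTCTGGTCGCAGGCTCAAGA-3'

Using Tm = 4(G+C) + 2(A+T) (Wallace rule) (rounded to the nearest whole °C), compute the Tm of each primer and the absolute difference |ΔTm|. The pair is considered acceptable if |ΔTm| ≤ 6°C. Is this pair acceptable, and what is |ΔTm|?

|ΔTm| = 4°C; the pair is acceptable.

Forward: A=2 T=4 G=9 C=3 → Tm = 2·6 + 4·12 = 60°C.
Reverse: A=4 T=6 G=6 C=5 → Tm = 2·10 + 4·11 = 64°C.
|ΔTm| = |60 − 64| = 4°C, ≤ 6°C.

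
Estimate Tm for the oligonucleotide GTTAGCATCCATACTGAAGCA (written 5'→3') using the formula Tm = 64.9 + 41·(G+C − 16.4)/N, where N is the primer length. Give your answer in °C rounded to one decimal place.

50.5°C

Base counts: A=7, T=5, G=4, C=5; G+C = 9, N = 21.
Tm = 64.9 + 41·(9 − 16.4)/21 = 64.9 + -303.40/21 = 50.5°C.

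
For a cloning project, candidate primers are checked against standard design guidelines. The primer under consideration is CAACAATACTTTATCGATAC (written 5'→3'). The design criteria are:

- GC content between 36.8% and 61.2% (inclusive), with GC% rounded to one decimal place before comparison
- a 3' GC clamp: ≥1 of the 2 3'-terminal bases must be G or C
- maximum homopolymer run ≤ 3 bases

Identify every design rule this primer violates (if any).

Base counts: A=8, T=6, G=1, C=5 (length 20).
GC content: GC 6/20 = 30.0%, outside 36.8–61.2% ✗
GC clamp: 3' end AC has 1 G/C ✓
homopolymer run: longest run = 3 ✓

Fails: GC content.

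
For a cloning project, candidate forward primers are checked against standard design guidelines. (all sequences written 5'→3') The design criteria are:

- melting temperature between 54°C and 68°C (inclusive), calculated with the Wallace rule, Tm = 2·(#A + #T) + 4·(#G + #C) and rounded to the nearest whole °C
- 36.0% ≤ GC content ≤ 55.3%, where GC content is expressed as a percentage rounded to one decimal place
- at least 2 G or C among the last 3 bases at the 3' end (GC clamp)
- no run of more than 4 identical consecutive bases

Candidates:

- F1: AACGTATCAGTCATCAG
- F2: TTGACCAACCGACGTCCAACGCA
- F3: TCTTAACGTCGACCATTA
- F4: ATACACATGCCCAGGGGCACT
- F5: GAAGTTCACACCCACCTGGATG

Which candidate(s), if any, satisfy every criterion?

F1 (17 nt, A=6 T=4 G=3 C=4): Tm = 2·10 + 4·7 = 48°C, outside 54–68°C ✗; GC 7/17 = 41.2% ✓; 3' end CAG has 2 G/C ✓; longest run = 2 ✓ — fails.
F2 (23 nt, A=7 T=3 G=4 C=9): Tm = 2·10 + 4·13 = 72°C, outside 54–68°C ✗; GC 13/23 = 56.5%, outside 36.0–55.3% ✗; 3' end GCA has 2 G/C ✓; longest run = 2 ✓ — fails.
F3 (18 nt, A=5 T=6 G=2 C=5): Tm = 2·11 + 4·7 = 50°C, outside 54–68°C ✗; GC 7/18 = 38.9% ✓; 3' end TTA has 0 G/C, need ≥2 ✗; longest run = 2 ✓ — fails.
F4 (21 nt, A=6 T=3 G=5 C=7): Tm = 2·9 + 4·12 = 66°C ✓; GC 12/21 = 57.1%, outside 36.0–55.3% ✗; 3' end ACT has 1 G/C, need ≥2 ✗; longest run = 4 ✓ — fails.
F5 (22 nt, A=6 T=4 G=5 C=7): Tm = 2·10 + 4·12 = 68°C ✓; GC 12/22 = 54.5% ✓; 3' end ATG has 1 G/C, need ≥2 ✗; longest run = 3 ✓ — fails.

None of the candidates satisfy all criteria.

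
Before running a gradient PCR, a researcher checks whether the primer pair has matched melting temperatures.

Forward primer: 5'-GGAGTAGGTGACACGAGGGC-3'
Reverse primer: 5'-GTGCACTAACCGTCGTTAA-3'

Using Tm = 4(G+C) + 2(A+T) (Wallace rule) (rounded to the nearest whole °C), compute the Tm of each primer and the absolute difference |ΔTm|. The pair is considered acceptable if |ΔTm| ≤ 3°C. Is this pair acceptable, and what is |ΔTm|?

Forward: A=5 T=2 G=10 C=3 → Tm = 2·7 + 4·13 = 66°C.
Reverse: A=5 T=5 G=4 C=5 → Tm = 2·10 + 4·9 = 56°C.
|ΔTm| = |66 − 56| = 10°C, > 3°C.

|ΔTm| = 10°C; the pair is not acceptable.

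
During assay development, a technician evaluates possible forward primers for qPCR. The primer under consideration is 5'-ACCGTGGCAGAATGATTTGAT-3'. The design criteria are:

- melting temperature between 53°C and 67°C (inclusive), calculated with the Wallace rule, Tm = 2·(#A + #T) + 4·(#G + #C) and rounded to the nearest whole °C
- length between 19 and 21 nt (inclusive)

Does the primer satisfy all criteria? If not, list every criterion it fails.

Meets all criteria.

Base counts: A=6, T=6, G=6, C=3 (length 21).
Tm: Tm = 2·12 + 4·9 = 60°C ✓
length: length 21 ✓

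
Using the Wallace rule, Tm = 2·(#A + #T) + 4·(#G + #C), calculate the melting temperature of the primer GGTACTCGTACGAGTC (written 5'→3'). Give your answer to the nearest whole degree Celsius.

Base counts: A=3, T=4, G=5, C=4 (length 16).
Tm = 2·(3+4) + 4·(5+4) = 2·7 + 4·9 = 14 + 36 = 50°C.

50°C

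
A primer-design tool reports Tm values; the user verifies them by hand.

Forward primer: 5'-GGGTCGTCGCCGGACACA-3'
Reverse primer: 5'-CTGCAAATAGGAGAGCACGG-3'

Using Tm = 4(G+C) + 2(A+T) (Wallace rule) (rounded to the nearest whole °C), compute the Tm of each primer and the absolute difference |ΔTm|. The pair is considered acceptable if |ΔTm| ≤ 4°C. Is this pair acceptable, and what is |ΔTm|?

|ΔTm| = 0°C; the pair is acceptable.

Forward: A=3 T=2 G=7 C=6 → Tm = 2·5 + 4·13 = 62°C.
Reverse: A=7 T=2 G=7 C=4 → Tm = 2·9 + 4·11 = 62°C.
|ΔTm| = |62 − 62| = 0°C, ≤ 4°C.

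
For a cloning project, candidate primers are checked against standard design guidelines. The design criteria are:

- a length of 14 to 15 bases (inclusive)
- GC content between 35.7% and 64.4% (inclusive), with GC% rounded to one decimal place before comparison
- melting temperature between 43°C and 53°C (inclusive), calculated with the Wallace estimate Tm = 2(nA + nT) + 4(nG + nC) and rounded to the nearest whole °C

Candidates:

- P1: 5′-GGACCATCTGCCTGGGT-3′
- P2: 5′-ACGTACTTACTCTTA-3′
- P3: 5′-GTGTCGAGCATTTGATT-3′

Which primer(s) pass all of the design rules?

P1 (17 nt, A=2 T=4 G=6 C=5): length 17, outside 14–15 ✗; GC 11/17 = 64.7%, outside 35.7–64.4% ✗; Tm = 2·6 + 4·11 = 56°C, outside 43–53°C ✗ — fails.
P2 (15 nt, A=4 T=6 G=1 C=4): length 15 ✓; GC 5/15 = 33.3%, outside 35.7–64.4% ✗; Tm = 2·10 + 4·5 = 40°C, outside 43–53°C ✗ — fails.
P3 (17 nt, A=3 T=7 G=5 C=2): length 17, outside 14–15 ✗; GC 7/17 = 41.2% ✓; Tm = 2·10 + 4·7 = 48°C ✓ — fails.

None of the candidates satisfy all criteria.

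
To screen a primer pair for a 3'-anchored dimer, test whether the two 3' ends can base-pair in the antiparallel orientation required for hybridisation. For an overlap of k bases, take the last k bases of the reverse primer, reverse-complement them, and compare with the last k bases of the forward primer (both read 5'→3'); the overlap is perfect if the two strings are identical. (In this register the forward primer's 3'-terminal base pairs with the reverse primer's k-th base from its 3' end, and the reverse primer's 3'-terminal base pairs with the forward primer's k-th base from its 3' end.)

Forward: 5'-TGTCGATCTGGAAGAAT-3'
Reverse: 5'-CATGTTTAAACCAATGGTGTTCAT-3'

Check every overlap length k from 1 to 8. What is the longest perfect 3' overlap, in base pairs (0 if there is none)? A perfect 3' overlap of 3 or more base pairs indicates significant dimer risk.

Last 8 bases (5'→3') — forward …GGAAGAAT, reverse …GTGTTCAT.
Reverse complement of the reverse primer's last 8 bases: ATGAACAC; its first k bases are the reverse complement of the reverse primer's last k bases, so a perfect k-base overlap needs the forward primer's last k bases to equal them.
Comparing (forward last k vs required): k=1: T vs A ✗; k=2: AT vs AT ✓; k=3: AAT vs ATG ✗; k=4: GAAT vs ATGA ✗; k=5: AGAAT vs ATGAA ✗; k=6: AAGAAT vs ATGAAC ✗; k=7: GAAGAAT vs ATGAACA ✗; k=8: GGAAGAAT vs ATGAACAC ✗.
Only k = 2 is perfect, so the longest perfect 3' overlap is 2.

Longest perfect overlap: 2 complementary base pairs; below the dimer-risk threshold (threshold 3).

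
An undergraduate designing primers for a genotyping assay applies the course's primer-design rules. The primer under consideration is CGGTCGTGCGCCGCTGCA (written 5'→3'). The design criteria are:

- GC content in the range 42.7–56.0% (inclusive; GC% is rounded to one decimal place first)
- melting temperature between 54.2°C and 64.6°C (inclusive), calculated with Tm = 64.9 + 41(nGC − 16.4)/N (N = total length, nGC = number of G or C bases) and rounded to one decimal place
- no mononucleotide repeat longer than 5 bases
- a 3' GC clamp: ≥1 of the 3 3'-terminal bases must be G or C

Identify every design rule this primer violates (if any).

Base counts: A=1, T=3, G=7, C=7 (length 18).
GC content: GC 14/18 = 77.8%, outside 42.7–56.0% ✗
Tm: Tm = 64.9 + 41·(14 − 16.4)/18 = 59.4°C ✓
homopolymer run: longest run = 2 ✓
GC clamp: 3' end GCA has 2 G/C ✓

Fails: GC content.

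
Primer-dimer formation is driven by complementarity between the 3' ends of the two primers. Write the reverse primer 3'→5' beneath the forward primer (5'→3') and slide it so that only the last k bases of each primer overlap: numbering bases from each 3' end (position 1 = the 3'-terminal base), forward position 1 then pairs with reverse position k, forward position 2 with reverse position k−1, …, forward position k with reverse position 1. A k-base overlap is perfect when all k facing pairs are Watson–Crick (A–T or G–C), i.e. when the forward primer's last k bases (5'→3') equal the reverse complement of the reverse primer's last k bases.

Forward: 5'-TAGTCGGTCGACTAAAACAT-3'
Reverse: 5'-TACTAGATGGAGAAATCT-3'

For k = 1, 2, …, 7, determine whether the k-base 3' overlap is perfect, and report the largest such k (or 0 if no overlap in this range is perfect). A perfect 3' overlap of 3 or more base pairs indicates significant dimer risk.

Last 7 bases (5'→3') — forward …AAAACAT, reverse …GAAATCT.
Reverse complement of the reverse primer's last 7 bases: AGATTTC; its first k bases are the reverse complement of the reverse primer's last k bases, so a perfect k-base overlap needs the forward primer's last k bases to equal them.
Comparing (forward last k vs required): k=1: T vs A ✗; k=2: AT vs AG ✗; k=3: CAT vs AGA ✗; k=4: ACAT vs AGAT ✗; k=5: AACAT vs AGATT ✗; k=6: AAACAT vs AGATTT ✗; k=7: AAAACAT vs AGATTTC ✗.
No overlap length from 1 to 7 is perfect, so the longest perfect 3' overlap is 0.

Longest perfect overlap: 0 complementary base pairs; below the dimer-risk threshold (threshold 3).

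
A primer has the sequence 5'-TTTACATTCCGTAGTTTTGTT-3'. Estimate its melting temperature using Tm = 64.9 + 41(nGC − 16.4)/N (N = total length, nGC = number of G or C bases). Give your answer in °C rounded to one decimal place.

44.6°C

Base counts: A=3, T=12, G=3, C=3; G+C = 6, N = 21.
Tm = 64.9 + 41·(6 − 16.4)/21 = 64.9 + -426.40/21 = 44.6°C.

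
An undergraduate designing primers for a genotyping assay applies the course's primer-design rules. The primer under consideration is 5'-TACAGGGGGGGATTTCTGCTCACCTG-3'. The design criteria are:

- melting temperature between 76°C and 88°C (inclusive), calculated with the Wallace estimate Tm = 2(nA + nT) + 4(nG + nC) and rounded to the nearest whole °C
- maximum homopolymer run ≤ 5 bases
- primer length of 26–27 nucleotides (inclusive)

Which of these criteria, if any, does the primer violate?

Fails: homopolymer run.

Base counts: A=4, T=7, G=9, C=6 (length 26).
Tm: Tm = 2·11 + 4·15 = 82°C ✓
homopolymer run: longest run = 7, exceeds 5 ✗
length: length 26 ✓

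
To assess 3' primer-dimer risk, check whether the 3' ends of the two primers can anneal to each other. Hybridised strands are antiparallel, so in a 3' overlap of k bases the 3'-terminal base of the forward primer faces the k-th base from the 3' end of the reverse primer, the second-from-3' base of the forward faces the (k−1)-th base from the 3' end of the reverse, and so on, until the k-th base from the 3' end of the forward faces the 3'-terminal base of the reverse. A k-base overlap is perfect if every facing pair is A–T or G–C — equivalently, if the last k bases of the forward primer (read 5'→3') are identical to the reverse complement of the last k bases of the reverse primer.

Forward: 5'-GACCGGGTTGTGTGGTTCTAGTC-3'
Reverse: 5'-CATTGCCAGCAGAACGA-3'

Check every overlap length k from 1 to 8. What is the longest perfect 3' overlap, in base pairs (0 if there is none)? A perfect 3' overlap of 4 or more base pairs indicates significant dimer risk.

Longest perfect overlap: 2 complementary base pairs; below the dimer-risk threshold (threshold 4).

Last 8 bases (5'→3') — forward …TTCTAGTC, reverse …CAGAACGA.
Reverse complement of the reverse primer's last 8 bases: TCGTTCTG; its first k bases are the reverse complement of the reverse primer's last k bases, so a perfect k-base overlap needs the forward primer's last k bases to equal them.
Comparing (forward last k vs required): k=1: C vs T ✗; k=2: TC vs TC ✓; k=3: GTC vs TCG ✗; k=4: AGTC vs TCGT ✗; k=5: TAGTC vs TCGTT ✗; k=6: CTAGTC vs TCGTTC ✗; k=7: TCTAGTC vs TCGTTCT ✗; k=8: TTCTAGTC vs TCGTTCTG ✗.
Only k = 2 is perfect, so the longest perfect 3' overlap is 2.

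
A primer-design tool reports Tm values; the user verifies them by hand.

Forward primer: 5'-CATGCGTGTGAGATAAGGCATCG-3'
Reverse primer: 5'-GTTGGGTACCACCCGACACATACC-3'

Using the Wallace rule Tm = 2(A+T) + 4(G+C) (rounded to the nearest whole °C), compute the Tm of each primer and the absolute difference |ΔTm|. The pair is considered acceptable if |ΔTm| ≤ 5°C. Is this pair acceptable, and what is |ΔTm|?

|ΔTm| = 6°C; the pair is not acceptable.

Forward: A=6 T=5 G=8 C=4 → Tm = 2·11 + 4·12 = 70°C.
Reverse: A=6 T=4 G=5 C=9 → Tm = 2·10 + 4·14 = 76°C.
|ΔTm| = |70 − 76| = 6°C, > 5°C.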